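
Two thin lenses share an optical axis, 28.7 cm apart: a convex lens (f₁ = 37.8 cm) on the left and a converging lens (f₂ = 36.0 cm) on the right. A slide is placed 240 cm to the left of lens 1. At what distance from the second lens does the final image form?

Lens 1: 1/d_i1 = 1/f₁ − 1/d_o1 = 1/(37.8) − 1/(240) = 0.02229, so d_i1 = 44.87 cm.
The intermediate image is 44.87 cm to the right of lens 1, which lies 16.17 cm to the right of lens 2 — a virtual object — so d_o2 = −16.17 cm.
Lens 2: 1/d_i2 = 1/f₂ − 1/d_o2 = 1/(36.0) − 1/(-16.17) = 0.08962, so d_i2 = 11.2 cm.
The final image is real, 11.2 cm to the right of lens 2 (overall magnification ≈ -0.13).

11.2 cm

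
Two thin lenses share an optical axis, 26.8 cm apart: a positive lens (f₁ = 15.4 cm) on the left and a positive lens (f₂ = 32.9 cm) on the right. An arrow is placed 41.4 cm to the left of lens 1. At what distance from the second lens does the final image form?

Lens 1: 1/d_i1 = 1/f₁ − 1/d_o1 = 1/(15.4) − 1/(41.4) = 0.04078, so d_i1 = 24.52 cm.
The intermediate image is 24.52 cm to the right of lens 1, which is 26.8 − (24.52) = 2.280 cm to the left of lens 2, so d_o2 = +2.280 cm.
Lens 2: 1/d_i2 = 1/f₂ − 1/d_o2 = 1/(32.9) − 1/(2.280) = -0.4082, so d_i2 = -2.45 cm.
The final image is virtual, 2.45 cm to the left of lens 2 (overall magnification ≈ -0.64).

2.45 cm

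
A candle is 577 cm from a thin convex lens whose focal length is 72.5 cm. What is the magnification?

1/d_i = 1/f − 1/d_o = 1/(72.50) − 1/(577) = 0.01206, so d_i = 82.92 cm.
m = −d_i/d_o = −(82.92)/(577) = -0.144.
The image is real, inverted and reduced, on the far side of the lens.

m = -0.144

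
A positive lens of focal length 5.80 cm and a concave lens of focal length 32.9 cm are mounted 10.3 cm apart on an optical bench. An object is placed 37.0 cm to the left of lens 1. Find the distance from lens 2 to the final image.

3.10 cm

Lens 1: 1/d_i1 = 1/f₁ − 1/d_o1 = 1/(5.80) − 1/(37.0) = 0.1454, so d_i1 = 6.878 cm.
The intermediate image is 6.878 cm to the right of lens 1, which is 10.3 − (6.878) = 3.422 cm to the left of lens 2, so d_o2 = +3.422 cm.
Lens 2 is diverging, so f₂ = −32.9 cm.
Lens 2: 1/d_i2 = 1/f₂ − 1/d_o2 = 1/(-32.9) − 1/(3.422) = -0.3226, so d_i2 = -3.10 cm.
The final image is virtual, 3.10 cm to the left of lens 2 (overall magnification ≈ -0.17).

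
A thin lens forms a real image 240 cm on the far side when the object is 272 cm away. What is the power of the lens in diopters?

d_i = +240 cm.
1/f = 1/d_o + 1/d_i = 1/(272) + 1/(240) = 0.007843 cm⁻¹.
f = 127.5 cm = 1.275 m, so P = 1/f = +0.784 D.

P = +0.784 D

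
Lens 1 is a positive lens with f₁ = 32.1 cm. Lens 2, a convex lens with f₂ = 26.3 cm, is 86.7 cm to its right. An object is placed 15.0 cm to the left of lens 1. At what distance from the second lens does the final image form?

34.1 cm

Lens 1: 1/d_i1 = 1/f₁ − 1/d_o1 = 1/(32.1) − 1/(15.0) = -0.03551, so d_i1 = -28.16 cm.
The intermediate image is 28.16 cm to the left of lens 1 (virtual), which is 86.7 − (-28.16) = 114.9 cm to the left of lens 2, so d_o2 = +114.9 cm.
Lens 2: 1/d_i2 = 1/f₂ − 1/d_o2 = 1/(26.3) − 1/(114.9) = 0.02932, so d_i2 = 34.1 cm.
The final image is real, 34.1 cm to the right of lens 2 (overall magnification ≈ -0.56).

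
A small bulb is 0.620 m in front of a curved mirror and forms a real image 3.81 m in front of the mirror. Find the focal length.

f = 0.533 m (concave)

Real image ⇒ d_i = +3.81 m.
1/f = 1/d_o + 1/d_i = 1/(0.620) + 1/(3.81) = 1.875, so f = 0.533 m.
Since f is positive, the curved mirror is concave.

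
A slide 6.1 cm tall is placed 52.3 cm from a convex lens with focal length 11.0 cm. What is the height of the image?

1/d_i = 1/f − 1/d_o = 1/(11.00) − 1/(52.3) = 0.07179, so d_i = 13.93 cm.
m = −d_i/d_o = -0.2663.
|h_i| = |m|·h_o = 0.2663 × 6.1 = 1.62 cm. The image is real, inverted and reduced, on the far side of the lens.

1.62 cm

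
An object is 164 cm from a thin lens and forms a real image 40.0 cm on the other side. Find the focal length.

f = 32.2 cm (converging)

Real image ⇒ d_i = +40.0 cm.
1/f = 1/d_o + 1/d_i = 1/(164) + 1/(40.0) = 0.03110, so f = 32.2 cm.
Since f is positive, the thin lens is converging.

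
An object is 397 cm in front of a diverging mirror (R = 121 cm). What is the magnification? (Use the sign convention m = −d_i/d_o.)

f = R/2 = 121/2 = 60.50 cm; for a diverging mirror, f = -60.50 cm.
1/d_i = 1/f − 1/d_o = 1/(-60.50) − 1/(397) = -0.01905, so d_i = -52.50 cm.
m = −d_i/d_o = −(-52.50)/(397) = +0.132.
The image is virtual, upright and reduced, behind the mirror.

m = +0.132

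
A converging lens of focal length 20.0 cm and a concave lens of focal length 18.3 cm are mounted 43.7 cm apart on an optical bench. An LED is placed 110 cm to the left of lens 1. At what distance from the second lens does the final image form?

9.38 cm

Lens 1: 1/d_i1 = 1/f₁ − 1/d_o1 = 1/(20.0) − 1/(110) = 0.04091, so d_i1 = 24.44 cm.
The intermediate image is 24.44 cm to the right of lens 1, which is 43.7 − (24.44) = 19.26 cm to the left of lens 2, so d_o2 = +19.26 cm.
Lens 2 is diverging, so f₂ = −18.3 cm.
Lens 2: 1/d_i2 = 1/f₂ − 1/d_o2 = 1/(-18.3) − 1/(19.26) = -0.1066, so d_i2 = -9.38 cm.
The final image is virtual, 9.38 cm to the left of lens 2 (overall magnification ≈ -0.11).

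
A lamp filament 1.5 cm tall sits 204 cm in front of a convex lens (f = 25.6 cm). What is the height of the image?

0.215 cm

1/d_i = 1/f − 1/d_o = 1/(25.60) − 1/(204) = 0.03416, so d_i = 29.27 cm.
m = −d_i/d_o = -0.1435.
|h_i| = |m|·h_o = 0.1435 × 1.5 = 0.215 cm. The image is real, inverted and reduced, on the far side of the lens.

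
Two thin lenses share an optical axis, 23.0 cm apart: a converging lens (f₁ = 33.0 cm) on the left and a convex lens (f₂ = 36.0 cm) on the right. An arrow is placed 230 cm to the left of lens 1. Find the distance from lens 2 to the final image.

Lens 1: 1/d_i1 = 1/f₁ − 1/d_o1 = 1/(33.0) − 1/(230) = 0.02596, so d_i1 = 38.53 cm.
The intermediate image is 38.53 cm to the right of lens 1, which lies 15.53 cm to the right of lens 2 — a virtual object — so d_o2 = −15.53 cm.
Lens 2: 1/d_i2 = 1/f₂ − 1/d_o2 = 1/(36.0) − 1/(-15.53) = 0.09217, so d_i2 = 10.8 cm.
The final image is real, 10.8 cm to the right of lens 2 (overall magnification ≈ -0.12).

10.8 cm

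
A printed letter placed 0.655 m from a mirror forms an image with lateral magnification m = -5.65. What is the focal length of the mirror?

m = −d_i/d_o ⇒ d_i = −m·d_o = −(-5.65)·(0.655) = 3.701 m.
1/f = 1/d_o + 1/d_i = 1/(0.655) + 1/(3.701) = 1.797, so f = 0.557 m.
Since f is positive, the mirror is concave.

f = 0.557 m (concave)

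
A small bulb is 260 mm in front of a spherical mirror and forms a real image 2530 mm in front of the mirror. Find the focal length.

Real image ⇒ d_i = +2530 mm.
1/f = 1/d_o + 1/d_i = 1/(260) + 1/(2530) = 0.004241, so f = 236 mm.
Since f is positive, the spherical mirror is concave.

f = 236 mm (concave)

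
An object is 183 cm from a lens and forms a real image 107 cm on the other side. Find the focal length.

f = 67.5 cm (converging)

Real image ⇒ d_i = +107 cm.
1/f = 1/d_o + 1/d_i = 1/(183) + 1/(107) = 0.01481, so f = 67.5 cm.
Since f is positive, the lens is converging.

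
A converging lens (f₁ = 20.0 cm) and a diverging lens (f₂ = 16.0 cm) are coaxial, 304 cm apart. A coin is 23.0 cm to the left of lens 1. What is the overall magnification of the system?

Lens 1: 1/d_i1 = 1/(20.0) − 1/(23.0) = 0.006522, so d_i1 = 153.3 cm; m₁ = −d_i1/d_o1 = -6.665.
d_o2 = 304 − (153.3) = 150.7 cm.
f₂ = −16.0 cm (diverging).
Lens 2: 1/d_i2 = 1/(-16.0) − 1/(150.7) = -0.06914, so d_i2 = -14.46 cm; m₂ = −d_i2/d_o2 = +0.09598.
m = m₁·m₂ = (-6.665)(+0.09598) = -0.640.

m = -0.640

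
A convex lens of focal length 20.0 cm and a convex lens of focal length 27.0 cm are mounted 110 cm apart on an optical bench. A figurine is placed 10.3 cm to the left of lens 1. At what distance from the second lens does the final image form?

Lens 1: 1/d_i1 = 1/f₁ − 1/d_o1 = 1/(20.0) − 1/(10.3) = -0.04709, so d_i1 = -21.24 cm.
The intermediate image is 21.24 cm to the left of lens 1 (virtual), which is 110 − (-21.24) = 131.2 cm to the left of lens 2, so d_o2 = +131.2 cm.
Lens 2: 1/d_i2 = 1/f₂ − 1/d_o2 = 1/(27.0) − 1/(131.2) = 0.02942, so d_i2 = 34.0 cm.
The final image is real, 34.0 cm to the right of lens 2 (overall magnification ≈ -0.53).

34.0 cm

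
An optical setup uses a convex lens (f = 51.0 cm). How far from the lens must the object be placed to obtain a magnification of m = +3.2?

m = −d_i/d_o ⇒ d_i = −m·d_o.
1/f = 1/d_o + 1/d_i = 1/d_o − 1/(m·d_o) = (1 − 1/m)/d_o, so d_o = f(1 − 1/m) = (51.00)(1 − 1/(+3.2)) = 35.1 cm.

35.1 cm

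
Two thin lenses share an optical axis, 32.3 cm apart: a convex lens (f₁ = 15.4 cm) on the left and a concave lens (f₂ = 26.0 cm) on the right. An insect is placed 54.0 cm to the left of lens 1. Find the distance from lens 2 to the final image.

7.61 cm

Lens 1: 1/d_i1 = 1/f₁ − 1/d_o1 = 1/(15.4) − 1/(54.0) = 0.04642, so d_i1 = 21.54 cm.
The intermediate image is 21.54 cm to the right of lens 1, which is 32.3 − (21.54) = 10.76 cm to the left of lens 2, so d_o2 = +10.76 cm.
Lens 2 is diverging, so f₂ = −26.0 cm.
Lens 2: 1/d_i2 = 1/f₂ − 1/d_o2 = 1/(-26.0) − 1/(10.76) = -0.1314, so d_i2 = -7.61 cm.
The final image is virtual, 7.61 cm to the left of lens 2 (overall magnification ≈ -0.28).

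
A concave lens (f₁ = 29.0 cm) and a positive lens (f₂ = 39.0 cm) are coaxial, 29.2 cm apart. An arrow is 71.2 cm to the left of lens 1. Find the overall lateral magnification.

f₁ = −29.0 cm (diverging).
Lens 1: 1/d_i1 = 1/(-29.0) − 1/(71.2) = -0.04853, so d_i1 = -20.61 cm; m₁ = −d_i1/d_o1 = +0.2895.
d_o2 = 29.2 − (-20.61) = 49.81 cm.
Lens 2: 1/d_i2 = 1/(39.0) − 1/(49.81) = 0.005565, so d_i2 = 179.7 cm; m₂ = −d_i2/d_o2 = -3.608.
m = m₁·m₂ = (+0.2895)(-3.608) = -1.04.

m = -1.04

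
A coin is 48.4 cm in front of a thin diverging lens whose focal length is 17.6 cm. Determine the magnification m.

For a diverging lens, f = -17.6 cm.
1/d_i = 1/f − 1/d_o = 1/(-17.60) − 1/(48.4) = -0.07748, so d_i = -12.91 cm.
m = −d_i/d_o = −(-12.91)/(48.4) = +0.267.
The image is virtual, upright and reduced, on the same side as the object.

m = +0.267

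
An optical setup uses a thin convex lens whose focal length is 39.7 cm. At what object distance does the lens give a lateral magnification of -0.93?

m = −d_i/d_o ⇒ d_i = −m·d_o.
1/f = 1/d_o + 1/d_i = 1/d_o − 1/(m·d_o) = (1 − 1/m)/d_o, so d_o = f(1 − 1/m) = (39.70)(1 − 1/(-0.93)) = 82.4 cm.

82.4 cm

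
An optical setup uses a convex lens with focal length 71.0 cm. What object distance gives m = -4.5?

86.8 cm

m = −d_i/d_o ⇒ d_i = −m·d_o.
1/f = 1/d_o + 1/d_i = 1/d_o − 1/(m·d_o) = (1 − 1/m)/d_o, so d_o = f(1 − 1/m) = (71.00)(1 − 1/(-4.5)) = 86.8 cm.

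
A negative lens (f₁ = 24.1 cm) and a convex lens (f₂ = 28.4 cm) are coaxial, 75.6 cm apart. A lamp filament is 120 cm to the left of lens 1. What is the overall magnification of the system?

m = -0.0706

f₁ = −24.1 cm (diverging).
Lens 1: 1/d_i1 = 1/(-24.1) − 1/(120) = -0.04983, so d_i1 = -20.07 cm; m₁ = −d_i1/d_o1 = +0.1673.
d_o2 = 75.6 − (-20.07) = 95.67 cm.
Lens 2: 1/d_i2 = 1/(28.4) − 1/(95.67) = 0.02476, so d_i2 = 40.39 cm; m₂ = −d_i2/d_o2 = -0.4222.
m = m₁·m₂ = (+0.1673)(-0.4222) = -0.0706.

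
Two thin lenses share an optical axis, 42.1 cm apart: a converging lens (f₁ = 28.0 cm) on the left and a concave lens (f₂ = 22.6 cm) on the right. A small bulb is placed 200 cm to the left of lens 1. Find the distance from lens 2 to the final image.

6.71 cm

Lens 1: 1/d_i1 = 1/f₁ − 1/d_o1 = 1/(28.0) − 1/(200) = 0.03071, so d_i1 = 32.56 cm.
The intermediate image is 32.56 cm to the right of lens 1, which is 42.1 − (32.56) = 9.540 cm to the left of lens 2, so d_o2 = +9.540 cm.
Lens 2 is diverging, so f₂ = −22.6 cm.
Lens 2: 1/d_i2 = 1/f₂ − 1/d_o2 = 1/(-22.6) − 1/(9.540) = -0.1491, so d_i2 = -6.71 cm.
The final image is virtual, 6.71 cm to the left of lens 2 (overall magnification ≈ -0.11).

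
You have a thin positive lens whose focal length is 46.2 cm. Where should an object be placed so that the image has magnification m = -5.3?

54.9 cm

m = −d_i/d_o ⇒ d_i = −m·d_o.
1/f = 1/d_o + 1/d_i = 1/d_o − 1/(m·d_o) = (1 − 1/m)/d_o, so d_o = f(1 − 1/m) = (46.20)(1 − 1/(-5.3)) = 54.9 cm.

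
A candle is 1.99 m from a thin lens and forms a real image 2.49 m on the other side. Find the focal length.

f = 1.11 m (converging)

Real image ⇒ d_i = +2.49 m.
1/f = 1/d_o + 1/d_i = 1/(1.99) + 1/(2.49) = 0.9041, so f = 1.11 m.
Since f is positive, the thin lens is converging.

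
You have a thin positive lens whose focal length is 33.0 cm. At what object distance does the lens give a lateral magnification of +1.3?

m = −d_i/d_o ⇒ d_i = −m·d_o.
1/f = 1/d_o + 1/d_i = 1/d_o − 1/(m·d_o) = (1 − 1/m)/d_o, so d_o = f(1 − 1/m) = (33.00)(1 − 1/(+1.3)) = 7.62 cm.

7.62 cm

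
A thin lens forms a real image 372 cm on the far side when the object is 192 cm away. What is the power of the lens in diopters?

P = +0.790 D

d_i = +372 cm.
1/f = 1/d_o + 1/d_i = 1/(192) + 1/(372) = 0.007897 cm⁻¹.
f = 126.6 cm = 1.266 m, so P = 1/f = +0.790 D.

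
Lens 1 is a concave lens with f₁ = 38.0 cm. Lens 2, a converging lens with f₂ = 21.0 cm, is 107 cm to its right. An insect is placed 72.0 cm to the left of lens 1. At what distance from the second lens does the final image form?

25.0 cm

Lens 1 is diverging, so f₁ = −38.0 cm.
Lens 1: 1/d_i1 = 1/f₁ − 1/d_o1 = 1/(-38.0) − 1/(72.0) = -0.04020, so d_i1 = -24.87 cm.
The intermediate image is 24.87 cm to the left of lens 1 (virtual), which is 107 − (-24.87) = 131.9 cm to the left of lens 2, so d_o2 = +131.9 cm.
Lens 2: 1/d_i2 = 1/f₂ − 1/d_o2 = 1/(21.0) − 1/(131.9) = 0.04004, so d_i2 = 25.0 cm.
The final image is real, 25.0 cm to the right of lens 2 (overall magnification ≈ -0.065).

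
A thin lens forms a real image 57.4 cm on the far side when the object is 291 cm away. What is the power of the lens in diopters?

P = +2.09 D

d_i = +57.4 cm.
1/f = 1/d_o + 1/d_i = 1/(291) + 1/(57.4) = 0.02086 cm⁻¹.
f = 47.94 cm = 0.4794 m, so P = 1/f = +2.09 D.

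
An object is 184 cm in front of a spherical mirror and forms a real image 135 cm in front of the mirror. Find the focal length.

f = 77.9 cm (concave)

Real image ⇒ d_i = +135 cm.
1/f = 1/d_o + 1/d_i = 1/(184) + 1/(135) = 0.01284, so f = 77.9 cm.
Since f is positive, the spherical mirror is concave.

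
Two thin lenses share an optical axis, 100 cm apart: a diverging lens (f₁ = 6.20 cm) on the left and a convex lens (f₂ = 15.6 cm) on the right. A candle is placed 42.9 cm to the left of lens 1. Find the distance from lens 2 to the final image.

18.3 cm

Lens 1 is diverging, so f₁ = −6.20 cm.
Lens 1: 1/d_i1 = 1/f₁ − 1/d_o1 = 1/(-6.20) − 1/(42.9) = -0.1846, so d_i1 = -5.417 cm.
The intermediate image is 5.417 cm to the left of lens 1 (virtual), which is 100 − (-5.417) = 105.4 cm to the left of lens 2, so d_o2 = +105.4 cm.
Lens 2: 1/d_i2 = 1/f₂ − 1/d_o2 = 1/(15.6) − 1/(105.4) = 0.05461, so d_i2 = 18.3 cm.
The final image is real, 18.3 cm to the right of lens 2 (overall magnification ≈ -0.022).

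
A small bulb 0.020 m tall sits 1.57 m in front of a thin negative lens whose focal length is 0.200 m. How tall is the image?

0.00226 m

For a negative lens, f = -0.200 m.
1/d_i = 1/f − 1/d_o = 1/(-0.2000) − 1/(1.57) = -5.637, so d_i = -0.1774 m.
m = −d_i/d_o = +0.1130.
|h_i| = |m|·h_o = 0.1130 × 0.020 = 0.00226 m. The image is virtual, upright and reduced, on the same side as the object.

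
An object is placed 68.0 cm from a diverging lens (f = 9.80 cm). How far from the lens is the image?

For a diverging lens, f = -9.80 cm.
Lens equation: 1/d_i = 1/f − 1/d_o = 1/(-9.800) − 1/(68.0) = -0.1020 − 0.01471 = -0.1167, so d_i = -8.57 cm.
The image is virtual, upright and reduced, on the same side as the object.

8.57 cm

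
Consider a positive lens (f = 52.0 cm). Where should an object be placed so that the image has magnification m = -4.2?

m = −d_i/d_o ⇒ d_i = −m·d_o.
1/f = 1/d_o + 1/d_i = 1/d_o − 1/(m·d_o) = (1 − 1/m)/d_o, so d_o = f(1 − 1/m) = (52.00)(1 − 1/(-4.2)) = 64.4 cm.

64.4 cm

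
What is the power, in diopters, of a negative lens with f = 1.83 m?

For a negative lens, f = −1.83 m.
P = 1/f = 1/(-1.83 m) = -0.546 D.

P = -0.546 D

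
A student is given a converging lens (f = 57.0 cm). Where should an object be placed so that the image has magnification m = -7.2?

64.9 cm

m = −d_i/d_o ⇒ d_i = −m·d_o.
1/f = 1/d_o + 1/d_i = 1/d_o − 1/(m·d_o) = (1 − 1/m)/d_o, so d_o = f(1 − 1/m) = (57.00)(1 − 1/(-7.2)) = 64.9 cm.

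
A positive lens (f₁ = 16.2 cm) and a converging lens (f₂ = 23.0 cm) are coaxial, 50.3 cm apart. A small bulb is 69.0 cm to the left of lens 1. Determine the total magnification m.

m = +1.15

Lens 1: 1/d_i1 = 1/(16.2) − 1/(69.0) = 0.04724, so d_i1 = 21.17 cm; m₁ = −d_i1/d_o1 = -0.3068.
d_o2 = 50.3 − (21.17) = 29.13 cm.
Lens 2: 1/d_i2 = 1/(23.0) − 1/(29.13) = 0.009149, so d_i2 = 109.3 cm; m₂ = −d_i2/d_o2 = -3.752.
m = m₁·m₂ = (-0.3068)(-3.752) = +1.15.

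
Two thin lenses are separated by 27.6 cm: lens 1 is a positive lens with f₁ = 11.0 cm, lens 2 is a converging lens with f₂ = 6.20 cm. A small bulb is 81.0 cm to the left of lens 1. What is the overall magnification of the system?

m = +0.112

Lens 1: 1/d_i1 = 1/(11.0) − 1/(81.0) = 0.07856, so d_i1 = 12.73 cm; m₁ = −d_i1/d_o1 = -0.1572.
d_o2 = 27.6 − (12.73) = 14.87 cm.
Lens 2: 1/d_i2 = 1/(6.20) − 1/(14.87) = 0.09404, so d_i2 = 10.63 cm; m₂ = −d_i2/d_o2 = -0.7151.
m = m₁·m₂ = (-0.1572)(-0.7151) = +0.112.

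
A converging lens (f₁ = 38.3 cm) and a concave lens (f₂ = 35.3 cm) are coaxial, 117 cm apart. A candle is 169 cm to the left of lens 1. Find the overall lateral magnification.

m = -0.101

Lens 1: 1/d_i1 = 1/(38.3) − 1/(169) = 0.02019, so d_i1 = 49.52 cm; m₁ = −d_i1/d_o1 = -0.2930.
d_o2 = 117 − (49.52) = 67.48 cm.
f₂ = −35.3 cm (diverging).
Lens 2: 1/d_i2 = 1/(-35.3) − 1/(67.48) = -0.04315, so d_i2 = -23.18 cm; m₂ = −d_i2/d_o2 = +0.3435.
m = m₁·m₂ = (-0.2930)(+0.3435) = -0.101.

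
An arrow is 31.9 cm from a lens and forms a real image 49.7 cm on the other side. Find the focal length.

Real image ⇒ d_i = +49.7 cm.
1/f = 1/d_o + 1/d_i = 1/(31.9) + 1/(49.7) = 0.05147, so f = 19.4 cm.
Since f is positive, the lens is converging.

f = 19.4 cm (converging)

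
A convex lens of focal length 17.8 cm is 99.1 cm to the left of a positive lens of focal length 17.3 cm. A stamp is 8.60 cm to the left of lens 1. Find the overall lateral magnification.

Lens 1: 1/d_i1 = 1/(17.8) − 1/(8.60) = -0.06010, so d_i1 = -16.64 cm; m₁ = −d_i1/d_o1 = +1.935.
d_o2 = 99.1 − (-16.64) = 115.7 cm.
Lens 2: 1/d_i2 = 1/(17.3) − 1/(115.7) = 0.04916, so d_i2 = 20.34 cm; m₂ = −d_i2/d_o2 = -0.1758.
m = m₁·m₂ = (+1.935)(-0.1758) = -0.340.

m = -0.340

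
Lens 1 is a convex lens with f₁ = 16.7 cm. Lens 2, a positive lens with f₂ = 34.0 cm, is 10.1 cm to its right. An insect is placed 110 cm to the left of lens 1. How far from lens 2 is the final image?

Lens 1: 1/d_i1 = 1/f₁ − 1/d_o1 = 1/(16.7) − 1/(110) = 0.05079, so d_i1 = 19.69 cm.
The intermediate image is 19.69 cm to the right of lens 1, which lies 9.590 cm to the right of lens 2 — a virtual object — so d_o2 = −9.590 cm.
Lens 2: 1/d_i2 = 1/f₂ − 1/d_o2 = 1/(34.0) − 1/(-9.590) = 0.1337, so d_i2 = 7.48 cm.
The final image is real, 7.48 cm to the right of lens 2 (overall magnification ≈ -0.14).

7.48 cm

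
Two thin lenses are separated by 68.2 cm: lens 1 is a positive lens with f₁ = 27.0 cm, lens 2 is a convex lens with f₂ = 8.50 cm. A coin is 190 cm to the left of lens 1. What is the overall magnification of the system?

m = +0.0499

Lens 1: 1/d_i1 = 1/(27.0) − 1/(190) = 0.03177, so d_i1 = 31.47 cm; m₁ = −d_i1/d_o1 = -0.1656.
d_o2 = 68.2 − (31.47) = 36.73 cm.
Lens 2: 1/d_i2 = 1/(8.50) − 1/(36.73) = 0.09042, so d_i2 = 11.06 cm; m₂ = −d_i2/d_o2 = -0.3011.
m = m₁·m₂ = (-0.1656)(-0.3011) = +0.0499.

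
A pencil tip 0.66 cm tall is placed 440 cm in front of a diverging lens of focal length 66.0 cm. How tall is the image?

For a diverging lens, f = -66.0 cm.
1/d_i = 1/f − 1/d_o = 1/(-66.00) − 1/(440) = -0.01742, so d_i = -57.39 cm.
m = −d_i/d_o = +0.1304.
|h_i| = |m|·h_o = 0.1304 × 0.66 = 0.0861 cm. The image is virtual, upright and reduced, on the same side as the object.

0.0861 cm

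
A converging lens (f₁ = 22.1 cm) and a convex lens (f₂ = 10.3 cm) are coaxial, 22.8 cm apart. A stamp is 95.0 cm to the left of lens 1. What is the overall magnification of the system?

m = -0.192

Lens 1: 1/d_i1 = 1/(22.1) − 1/(95.0) = 0.03472, so d_i1 = 28.80 cm; m₁ = −d_i1/d_o1 = -0.3032.
d_o2 = 22.8 − (28.80) = -6.000 cm (virtual object).
Lens 2: 1/d_i2 = 1/(10.3) − 1/(-6.000) = 0.2638, so d_i2 = 3.791 cm; m₂ = −d_i2/d_o2 = +0.6319.
m = m₁·m₂ = (-0.3032)(+0.6319) = -0.192.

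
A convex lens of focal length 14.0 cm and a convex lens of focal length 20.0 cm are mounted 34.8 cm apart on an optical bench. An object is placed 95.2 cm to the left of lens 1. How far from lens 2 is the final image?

228 cm

Lens 1: 1/d_i1 = 1/f₁ − 1/d_o1 = 1/(14.0) − 1/(95.2) = 0.06092, so d_i1 = 16.41 cm.
The intermediate image is 16.41 cm to the right of lens 1, which is 34.8 − (16.41) = 18.39 cm to the left of lens 2, so d_o2 = +18.39 cm.
Lens 2: 1/d_i2 = 1/f₂ − 1/d_o2 = 1/(20.0) − 1/(18.39) = -0.004377, so d_i2 = -228 cm.
The final image is virtual, 228 cm to the left of lens 2 (overall magnification ≈ -2.1).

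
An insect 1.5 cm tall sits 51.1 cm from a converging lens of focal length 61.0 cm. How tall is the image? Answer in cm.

1/d_i = 1/f − 1/d_o = 1/(61.00) − 1/(51.1) = -0.003176, so d_i = -314.9 cm.
m = −d_i/d_o = +6.162.
|h_i| = |m|·h_o = 6.162 × 1.5 = 9.24 cm. The image is virtual, upright and enlarged, on the same side as the object.

9.24 cm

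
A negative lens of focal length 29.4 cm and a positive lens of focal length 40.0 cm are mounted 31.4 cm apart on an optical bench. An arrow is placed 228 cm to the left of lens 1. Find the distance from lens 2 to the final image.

132 cm

Lens 1 is diverging, so f₁ = −29.4 cm.
Lens 1: 1/d_i1 = 1/f₁ − 1/d_o1 = 1/(-29.4) − 1/(228) = -0.03840, so d_i1 = -26.04 cm.
The intermediate image is 26.04 cm to the left of lens 1 (virtual), which is 31.4 − (-26.04) = 57.44 cm to the left of lens 2, so d_o2 = +57.44 cm.
Lens 2: 1/d_i2 = 1/f₂ − 1/d_o2 = 1/(40.0) − 1/(57.44) = 0.007591, so d_i2 = 132 cm.
The final image is real, 132 cm to the right of lens 2 (overall magnification ≈ -0.26).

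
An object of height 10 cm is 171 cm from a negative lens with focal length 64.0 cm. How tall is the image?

For a negative lens, f = -64.0 cm.
1/d_i = 1/f − 1/d_o = 1/(-64.00) − 1/(171) = -0.02147, so d_i = -46.57 cm.
m = −d_i/d_o = +0.2723.
|h_i| = |m|·h_o = 0.2723 × 10 = 2.72 cm. The image is virtual, upright and reduced, on the same side as the object.

2.72 cm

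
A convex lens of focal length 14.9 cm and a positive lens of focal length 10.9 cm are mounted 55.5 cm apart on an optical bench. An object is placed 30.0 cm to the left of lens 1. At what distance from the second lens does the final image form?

18.8 cm

Lens 1: 1/d_i1 = 1/f₁ − 1/d_o1 = 1/(14.9) − 1/(30.0) = 0.03378, so d_i1 = 29.60 cm.
The intermediate image is 29.60 cm to the right of lens 1, which is 55.5 − (29.60) = 25.90 cm to the left of lens 2, so d_o2 = +25.90 cm.
Lens 2: 1/d_i2 = 1/f₂ − 1/d_o2 = 1/(10.9) − 1/(25.90) = 0.05313, so d_i2 = 18.8 cm.
The final image is real, 18.8 cm to the right of lens 2 (overall magnification ≈ 0.72).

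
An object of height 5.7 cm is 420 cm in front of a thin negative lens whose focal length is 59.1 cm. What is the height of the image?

0.703 cm

For a negative lens, f = -59.1 cm.
1/d_i = 1/f − 1/d_o = 1/(-59.10) − 1/(420) = -0.01930, so d_i = -51.81 cm.
m = −d_i/d_o = +0.1234.
|h_i| = |m|·h_o = 0.1234 × 5.7 = 0.703 cm. The image is virtual, upright and reduced, on the same side as the object.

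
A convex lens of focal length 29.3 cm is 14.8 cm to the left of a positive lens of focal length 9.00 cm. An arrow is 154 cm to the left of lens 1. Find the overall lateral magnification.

m = -0.0696

Lens 1: 1/d_i1 = 1/(29.3) − 1/(154) = 0.02764, so d_i1 = 36.18 cm; m₁ = −d_i1/d_o1 = -0.2349.
d_o2 = 14.8 − (36.18) = -21.38 cm (virtual object).
Lens 2: 1/d_i2 = 1/(9.00) − 1/(-21.38) = 0.1579, so d_i2 = 6.334 cm; m₂ = −d_i2/d_o2 = +0.2962.
m = m₁·m₂ = (-0.2349)(+0.2962) = -0.0696.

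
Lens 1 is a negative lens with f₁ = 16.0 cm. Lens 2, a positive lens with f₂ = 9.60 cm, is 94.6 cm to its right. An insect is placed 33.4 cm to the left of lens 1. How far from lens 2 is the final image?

10.6 cm

Lens 1 is diverging, so f₁ = −16.0 cm.
Lens 1: 1/d_i1 = 1/f₁ − 1/d_o1 = 1/(-16.0) − 1/(33.4) = -0.09244, so d_i1 = -10.82 cm.
The intermediate image is 10.82 cm to the left of lens 1 (virtual), which is 94.6 − (-10.82) = 105.4 cm to the left of lens 2, so d_o2 = +105.4 cm.
Lens 2: 1/d_i2 = 1/f₂ − 1/d_o2 = 1/(9.60) − 1/(105.4) = 0.09468, so d_i2 = 10.6 cm.
The final image is real, 10.6 cm to the right of lens 2 (overall magnification ≈ -0.032).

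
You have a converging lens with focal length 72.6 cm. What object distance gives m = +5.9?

m = −d_i/d_o ⇒ d_i = −m·d_o.
1/f = 1/d_o + 1/d_i = 1/d_o − 1/(m·d_o) = (1 − 1/m)/d_o, so d_o = f(1 − 1/m) = (72.60)(1 − 1/(+5.9)) = 60.3 cm.

60.3 cm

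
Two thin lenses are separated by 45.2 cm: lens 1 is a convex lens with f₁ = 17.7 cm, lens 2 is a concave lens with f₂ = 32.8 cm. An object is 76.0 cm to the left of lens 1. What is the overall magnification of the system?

m = -0.181

Lens 1: 1/d_i1 = 1/(17.7) − 1/(76.0) = 0.04334, so d_i1 = 23.07 cm; m₁ = −d_i1/d_o1 = -0.3036.
d_o2 = 45.2 − (23.07) = 22.13 cm.
f₂ = −32.8 cm (diverging).
Lens 2: 1/d_i2 = 1/(-32.8) − 1/(22.13) = -0.07568, so d_i2 = -13.21 cm; m₂ = −d_i2/d_o2 = +0.5971.
m = m₁·m₂ = (-0.3036)(+0.5971) = -0.181.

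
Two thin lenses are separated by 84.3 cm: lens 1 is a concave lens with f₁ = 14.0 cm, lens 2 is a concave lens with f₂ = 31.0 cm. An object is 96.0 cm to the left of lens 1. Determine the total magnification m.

f₁ = −14.0 cm (diverging).
Lens 1: 1/d_i1 = 1/(-14.0) − 1/(96.0) = -0.08185, so d_i1 = -12.22 cm; m₁ = −d_i1/d_o1 = +0.1273.
d_o2 = 84.3 − (-12.22) = 96.52 cm.
f₂ = −31.0 cm (diverging).
Lens 2: 1/d_i2 = 1/(-31.0) − 1/(96.52) = -0.04262, so d_i2 = -23.46 cm; m₂ = −d_i2/d_o2 = +0.2431.
m = m₁·m₂ = (+0.1273)(+0.2431) = +0.0309.

m = +0.0309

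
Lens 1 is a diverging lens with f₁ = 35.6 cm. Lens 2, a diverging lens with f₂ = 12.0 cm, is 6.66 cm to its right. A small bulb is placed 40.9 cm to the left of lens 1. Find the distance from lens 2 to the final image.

Lens 1 is diverging, so f₁ = −35.6 cm.
Lens 1: 1/d_i1 = 1/f₁ − 1/d_o1 = 1/(-35.6) − 1/(40.9) = -0.05254, so d_i1 = -19.03 cm.
The intermediate image is 19.03 cm to the left of lens 1 (virtual), which is 6.66 − (-19.03) = 25.69 cm to the left of lens 2, so d_o2 = +25.69 cm.
Lens 2 is diverging, so f₂ = −12.0 cm.
Lens 2: 1/d_i2 = 1/f₂ − 1/d_o2 = 1/(-12.0) − 1/(25.69) = -0.1223, so d_i2 = -8.18 cm.
The final image is virtual, 8.18 cm to the left of lens 2 (overall magnification ≈ 0.15).

8.18 cm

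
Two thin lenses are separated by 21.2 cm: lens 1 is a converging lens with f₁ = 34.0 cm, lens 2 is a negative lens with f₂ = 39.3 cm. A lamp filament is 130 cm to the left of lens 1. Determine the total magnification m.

Lens 1: 1/d_i1 = 1/(34.0) − 1/(130) = 0.02172, so d_i1 = 46.04 cm; m₁ = −d_i1/d_o1 = -0.3542.
d_o2 = 21.2 − (46.04) = -24.84 cm (virtual object).
f₂ = −39.3 cm (diverging).
Lens 2: 1/d_i2 = 1/(-39.3) − 1/(-24.84) = 0.01481, so d_i2 = 67.51 cm; m₂ = −d_i2/d_o2 = +2.718.
m = m₁·m₂ = (-0.3542)(+2.718) = -0.963.

m = -0.963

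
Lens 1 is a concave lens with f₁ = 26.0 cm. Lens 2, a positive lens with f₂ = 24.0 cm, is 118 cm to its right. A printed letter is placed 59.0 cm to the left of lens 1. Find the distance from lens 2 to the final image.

29.1 cm

Lens 1 is diverging, so f₁ = −26.0 cm.
Lens 1: 1/d_i1 = 1/f₁ − 1/d_o1 = 1/(-26.0) − 1/(59.0) = -0.05541, so d_i1 = -18.05 cm.
The intermediate image is 18.05 cm to the left of lens 1 (virtual), which is 118 − (-18.05) = 136.1 cm to the left of lens 2, so d_o2 = +136.1 cm.
Lens 2: 1/d_i2 = 1/f₂ − 1/d_o2 = 1/(24.0) − 1/(136.1) = 0.03432, so d_i2 = 29.1 cm.
The final image is real, 29.1 cm to the right of lens 2 (overall magnification ≈ -0.066).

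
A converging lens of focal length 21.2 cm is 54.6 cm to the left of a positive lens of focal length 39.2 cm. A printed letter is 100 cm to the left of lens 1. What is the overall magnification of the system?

m = -0.917

Lens 1: 1/d_i1 = 1/(21.2) − 1/(100) = 0.03717, so d_i1 = 26.90 cm; m₁ = −d_i1/d_o1 = -0.2690.
d_o2 = 54.6 − (26.90) = 27.70 cm.
Lens 2: 1/d_i2 = 1/(39.2) − 1/(27.70) = -0.01059, so d_i2 = -94.42 cm; m₂ = −d_i2/d_o2 = +3.409.
m = m₁·m₂ = (-0.2690)(+3.409) = -0.917.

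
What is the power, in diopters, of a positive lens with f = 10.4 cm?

f = 10.4 cm = 0.104 m.
P = 1/f = 1/(0.104 m) = +9.62 D.

P = +9.62 D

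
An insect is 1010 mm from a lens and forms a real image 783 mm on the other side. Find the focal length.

f = 441 mm (converging)

Real image ⇒ d_i = +783 mm.
1/f = 1/d_o + 1/d_i = 1/(1010) + 1/(783) = 0.002267, so f = 441 mm.
Since f is positive, the lens is converging.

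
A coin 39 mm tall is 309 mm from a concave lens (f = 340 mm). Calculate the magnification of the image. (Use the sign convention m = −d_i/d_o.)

m = +0.524

For a concave lens, f = -340 mm.
1/d_i = 1/f − 1/d_o = 1/(-340.0) − 1/(309) = -0.006177, so d_i = -161.9 mm.
m = −d_i/d_o = −(-161.9)/(309) = +0.524.
The image is virtual, upright and reduced, on the same side as the object.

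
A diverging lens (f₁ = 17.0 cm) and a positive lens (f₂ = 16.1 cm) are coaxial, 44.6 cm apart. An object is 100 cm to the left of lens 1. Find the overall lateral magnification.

m = -0.0544

f₁ = −17.0 cm (diverging).
Lens 1: 1/d_i1 = 1/(-17.0) − 1/(100) = -0.06882, so d_i1 = -14.53 cm; m₁ = −d_i1/d_o1 = +0.1453.
d_o2 = 44.6 − (-14.53) = 59.13 cm.
Lens 2: 1/d_i2 = 1/(16.1) − 1/(59.13) = 0.04520, so d_i2 = 22.12 cm; m₂ = −d_i2/d_o2 = -0.3742.
m = m₁·m₂ = (+0.1453)(-0.3742) = -0.0544.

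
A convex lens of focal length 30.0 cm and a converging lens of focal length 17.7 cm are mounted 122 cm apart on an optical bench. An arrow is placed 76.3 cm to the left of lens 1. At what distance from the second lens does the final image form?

23.4 cm

Lens 1: 1/d_i1 = 1/f₁ − 1/d_o1 = 1/(30.0) − 1/(76.3) = 0.02023, so d_i1 = 49.44 cm.
The intermediate image is 49.44 cm to the right of lens 1, which is 122 − (49.44) = 72.56 cm to the left of lens 2, so d_o2 = +72.56 cm.
Lens 2: 1/d_i2 = 1/f₂ − 1/d_o2 = 1/(17.7) − 1/(72.56) = 0.04272, so d_i2 = 23.4 cm.
The final image is real, 23.4 cm to the right of lens 2 (overall magnification ≈ 0.21).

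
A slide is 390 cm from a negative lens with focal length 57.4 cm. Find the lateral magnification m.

m = +0.128

For a negative lens, f = -57.4 cm.
1/d_i = 1/f − 1/d_o = 1/(-57.40) − 1/(390) = -0.01999, so d_i = -50.04 cm.
m = −d_i/d_o = −(-50.04)/(390) = +0.128.
The image is virtual, upright and reduced, on the same side as the object.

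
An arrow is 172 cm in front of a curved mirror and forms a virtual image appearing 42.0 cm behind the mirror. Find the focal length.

Virtual image ⇒ d_i = −42.0 cm.
1/f = 1/d_o + 1/d_i = 1/(172) + 1/(-42.0) = -0.01800, so f = -55.6 cm.
Since f is negative, the curved mirror is convex.

f = -55.6 cm (convex)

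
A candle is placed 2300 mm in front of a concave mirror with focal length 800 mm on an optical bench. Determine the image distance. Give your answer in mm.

1230 mm

Mirror equation: 1/v = 1/f − 1/u = 1/(800.0) − 1/(2300) = 0.001250 − 0.0004348 = 0.0008152, so v = 1230 mm.
The image is real, inverted and reduced, in front of the mirror.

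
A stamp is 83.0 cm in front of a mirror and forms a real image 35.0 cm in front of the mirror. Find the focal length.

f = 24.6 cm (concave)

Real image ⇒ d_i = +35.0 cm.
1/f = 1/d_o + 1/d_i = 1/(83.0) + 1/(35.0) = 0.04062, so f = 24.6 cm.
Since f is positive, the mirror is concave.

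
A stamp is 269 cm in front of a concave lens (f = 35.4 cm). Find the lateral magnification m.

For a concave lens, f = -35.4 cm.
1/d_i = 1/f − 1/d_o = 1/(-35.40) − 1/(269) = -0.03197, so d_i = -31.28 cm.
m = −d_i/d_o = −(-31.28)/(269) = +0.116.
The image is virtual, upright and reduced, on the same side as the object.

m = +0.116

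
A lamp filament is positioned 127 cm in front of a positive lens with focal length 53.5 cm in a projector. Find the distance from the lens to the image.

Thin-lens equation: 1/v = 1/f − 1/u = 1/(53.50) − 1/(127) = 0.01869 − 0.007874 = 0.01082, so v = 92.4 cm.
The image is real, inverted and reduced, on the far side of the lens.

92.4 cm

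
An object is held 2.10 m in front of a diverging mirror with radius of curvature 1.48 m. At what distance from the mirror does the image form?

0.547 m

f = R/2 = 1.48/2 = 0.7400 m; for a diverging mirror, f = -0.7400 m.
Mirror equation: 1/d_i = 1/f − 1/d_o = 1/(-0.7400) − 1/(2.10) = -1.351 − 0.4762 = -1.828, so d_i = -0.547 m.
The image is virtual, upright and reduced, behind the mirror.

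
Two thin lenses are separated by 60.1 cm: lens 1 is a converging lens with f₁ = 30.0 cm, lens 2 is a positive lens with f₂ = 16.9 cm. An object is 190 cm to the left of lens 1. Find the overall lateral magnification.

m = +0.418

Lens 1: 1/d_i1 = 1/(30.0) − 1/(190) = 0.02807, so d_i1 = 35.62 cm; m₁ = −d_i1/d_o1 = -0.1875.
d_o2 = 60.1 − (35.62) = 24.48 cm.
Lens 2: 1/d_i2 = 1/(16.9) − 1/(24.48) = 0.01832, so d_i2 = 54.58 cm; m₂ = −d_i2/d_o2 = -2.230.
m = m₁·m₂ = (-0.1875)(-2.230) = +0.418.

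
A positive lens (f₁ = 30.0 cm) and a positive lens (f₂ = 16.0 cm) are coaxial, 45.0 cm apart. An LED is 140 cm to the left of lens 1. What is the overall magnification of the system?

m = -0.475

Lens 1: 1/d_i1 = 1/(30.0) − 1/(140) = 0.02619, so d_i1 = 38.18 cm; m₁ = −d_i1/d_o1 = -0.2727.
d_o2 = 45.0 − (38.18) = 6.820 cm.
Lens 2: 1/d_i2 = 1/(16.0) − 1/(6.820) = -0.08413, so d_i2 = -11.89 cm; m₂ = −d_i2/d_o2 = +1.743.
m = m₁·m₂ = (-0.2727)(+1.743) = -0.475.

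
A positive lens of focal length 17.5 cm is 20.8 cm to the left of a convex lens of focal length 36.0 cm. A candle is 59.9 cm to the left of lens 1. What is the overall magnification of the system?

Lens 1: 1/d_i1 = 1/(17.5) − 1/(59.9) = 0.04045, so d_i1 = 24.72 cm; m₁ = −d_i1/d_o1 = -0.4127.
d_o2 = 20.8 − (24.72) = -3.920 cm (virtual object).
Lens 2: 1/d_i2 = 1/(36.0) − 1/(-3.920) = 0.2829, so d_i2 = 3.535 cm; m₂ = −d_i2/d_o2 = +0.9018.
m = m₁·m₂ = (-0.4127)(+0.9018) = -0.372.

m = -0.372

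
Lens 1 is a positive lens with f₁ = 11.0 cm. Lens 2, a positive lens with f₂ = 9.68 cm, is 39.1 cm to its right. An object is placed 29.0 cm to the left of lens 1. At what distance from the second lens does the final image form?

Lens 1: 1/d_i1 = 1/f₁ − 1/d_o1 = 1/(11.0) − 1/(29.0) = 0.05643, so d_i1 = 17.72 cm.
The intermediate image is 17.72 cm to the right of lens 1, which is 39.1 − (17.72) = 21.38 cm to the left of lens 2, so d_o2 = +21.38 cm.
Lens 2: 1/d_i2 = 1/f₂ − 1/d_o2 = 1/(9.68) − 1/(21.38) = 0.05653, so d_i2 = 17.7 cm.
The final image is real, 17.7 cm to the right of lens 2 (overall magnification ≈ 0.51).

17.7 cm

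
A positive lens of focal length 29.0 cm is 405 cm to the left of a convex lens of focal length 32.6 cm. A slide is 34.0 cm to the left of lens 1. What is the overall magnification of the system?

m = +1.08

Lens 1: 1/d_i1 = 1/(29.0) − 1/(34.0) = 0.005071, so d_i1 = 197.2 cm; m₁ = −d_i1/d_o1 = -5.800.
d_o2 = 405 − (197.2) = 207.8 cm.
Lens 2: 1/d_i2 = 1/(32.6) − 1/(207.8) = 0.02586, so d_i2 = 38.67 cm; m₂ = −d_i2/d_o2 = -0.1861.
m = m₁·m₂ = (-5.800)(-0.1861) = +1.08.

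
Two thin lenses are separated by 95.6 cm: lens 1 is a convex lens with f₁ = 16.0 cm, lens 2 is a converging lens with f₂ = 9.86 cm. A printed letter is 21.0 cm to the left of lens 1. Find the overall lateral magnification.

Lens 1: 1/d_i1 = 1/(16.0) − 1/(21.0) = 0.01488, so d_i1 = 67.20 cm; m₁ = −d_i1/d_o1 = -3.200.
d_o2 = 95.6 − (67.20) = 28.40 cm.
Lens 2: 1/d_i2 = 1/(9.86) − 1/(28.40) = 0.06621, so d_i2 = 15.10 cm; m₂ = −d_i2/d_o2 = -0.5318.
m = m₁·m₂ = (-3.200)(-0.5318) = +1.70.

m = +1.70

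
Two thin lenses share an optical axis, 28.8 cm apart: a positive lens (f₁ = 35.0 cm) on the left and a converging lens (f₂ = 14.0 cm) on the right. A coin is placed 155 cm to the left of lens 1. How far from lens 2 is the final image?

7.55 cm

Lens 1: 1/d_i1 = 1/f₁ − 1/d_o1 = 1/(35.0) − 1/(155) = 0.02212, so d_i1 = 45.21 cm.
The intermediate image is 45.21 cm to the right of lens 1, which lies 16.41 cm to the right of lens 2 — a virtual object — so d_o2 = −16.41 cm.
Lens 2: 1/d_i2 = 1/f₂ − 1/d_o2 = 1/(14.0) − 1/(-16.41) = 0.1324, so d_i2 = 7.55 cm.
The final image is real, 7.55 cm to the right of lens 2 (overall magnification ≈ -0.13).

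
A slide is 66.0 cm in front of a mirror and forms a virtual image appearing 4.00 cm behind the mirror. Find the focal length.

f = -4.26 cm (convex)

Virtual image ⇒ d_i = −4.00 cm.
1/f = 1/d_o + 1/d_i = 1/(66.0) + 1/(-4.00) = -0.2348, so f = -4.26 cm.
Since f is negative, the mirror is convex.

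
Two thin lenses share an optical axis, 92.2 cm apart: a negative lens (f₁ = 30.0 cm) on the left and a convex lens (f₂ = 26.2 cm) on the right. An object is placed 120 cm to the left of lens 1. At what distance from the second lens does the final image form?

Lens 1 is diverging, so f₁ = −30.0 cm.
Lens 1: 1/d_i1 = 1/f₁ − 1/d_o1 = 1/(-30.0) − 1/(120) = -0.04167, so d_i1 = -24.00 cm.
The intermediate image is 24.00 cm to the left of lens 1 (virtual), which is 92.2 − (-24.00) = 116.2 cm to the left of lens 2, so d_o2 = +116.2 cm.
Lens 2: 1/d_i2 = 1/f₂ − 1/d_o2 = 1/(26.2) − 1/(116.2) = 0.02956, so d_i2 = 33.8 cm.
The final image is real, 33.8 cm to the right of lens 2 (overall magnification ≈ -0.058).

33.8 cm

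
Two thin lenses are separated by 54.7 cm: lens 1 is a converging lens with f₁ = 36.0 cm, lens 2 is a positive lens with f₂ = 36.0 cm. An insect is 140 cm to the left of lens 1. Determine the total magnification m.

Lens 1: 1/d_i1 = 1/(36.0) − 1/(140) = 0.02063, so d_i1 = 48.46 cm; m₁ = −d_i1/d_o1 = -0.3461.
d_o2 = 54.7 − (48.46) = 6.240 cm.
Lens 2: 1/d_i2 = 1/(36.0) − 1/(6.240) = -0.1325, so d_i2 = -7.548 cm; m₂ = −d_i2/d_o2 = +1.210.
m = m₁·m₂ = (-0.3461)(+1.210) = -0.419.

m = -0.419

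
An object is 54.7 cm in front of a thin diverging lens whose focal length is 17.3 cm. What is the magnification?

For a diverging lens, f = -17.3 cm.
1/d_i = 1/f − 1/d_o = 1/(-17.30) − 1/(54.7) = -0.07609, so d_i = -13.14 cm.
m = −d_i/d_o = −(-13.14)/(54.7) = +0.240.
The image is virtual, upright and reduced, on the same side as the object.

m = +0.240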